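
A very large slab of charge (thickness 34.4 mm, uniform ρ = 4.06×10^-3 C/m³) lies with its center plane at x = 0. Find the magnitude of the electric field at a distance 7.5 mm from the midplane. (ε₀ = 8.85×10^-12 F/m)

|E| = 3.44×10^6 N/C

By symmetry E is perpendicular to the slab. A Gaussian pillbox from −7.5 mm to +7.5 mm (face area A) lies entirely within the slab.
Q_enc = ρ·(2x)·A and flux = 2EA, so 2EA = 2ρxA/ε₀ ⇒ E = |ρ|x/ε₀.
E = (4.06e-3)(0.0075)/(8.85×10^-12) = 3.44×10^6 N/C.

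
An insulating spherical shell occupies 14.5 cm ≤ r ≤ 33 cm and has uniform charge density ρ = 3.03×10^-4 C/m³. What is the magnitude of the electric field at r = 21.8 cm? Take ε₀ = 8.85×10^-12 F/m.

|E| ≈ 1.76×10^6 N/C

Use a concentric Gaussian sphere at r = 21.8 cm (within the shell material, 14.5 cm < r < 33 cm).
Enclosed charge is the volume from a to r: Q_enc = (4π/3)ρ(r³ − a³) = 9.28×10^-6 C.
Gauss's law: E·4πr² = Q_enc/ε₀.
E = |Q_enc|/(4πε₀r²) = (9.28×10^-6)/(4π·8.85×10^-12·(0.218)²) = 1.76×10^6 N/C.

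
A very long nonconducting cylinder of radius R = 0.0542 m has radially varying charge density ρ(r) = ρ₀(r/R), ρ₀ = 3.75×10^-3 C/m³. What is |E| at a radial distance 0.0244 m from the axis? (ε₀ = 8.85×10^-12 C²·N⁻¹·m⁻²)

E ≈ 1.55×10^6 V/m

Choose a coaxial cylinder of radius r = 0.0244 m (arbitrary length L) as the Gaussian surface (r < R).
λ_enc = ∫₀^r ρ(r')·2πr' dr' = (2πρ₀/R)·r^3/3 = 2.105×10^-6 C/m.
Gauss's law: E·2πrL = λ_enc L/ε₀.
E = |λ_enc|/(2πε₀r) = (2.105×10^-6)/(2π·8.85×10^-12·0.0244) = 1.55×10^6 N/C.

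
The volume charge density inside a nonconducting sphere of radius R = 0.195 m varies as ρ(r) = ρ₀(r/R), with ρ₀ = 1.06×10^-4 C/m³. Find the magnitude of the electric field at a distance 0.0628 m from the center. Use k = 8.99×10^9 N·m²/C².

E ≈ 6.05×10^4 V/m

Take a concentric spherical Gaussian surface of radius r = 0.0628 m (r < R).
Integrate the density: Q_enc = 4π ∫₀^r ρ₀(r'/R)^1 r'² dr' = 4πρ₀ r^4/(4·R) = 2.656×10^-8 C.
By Gauss's law, ∮E·dA = E·4πr² = Q_enc/ε₀.
E = k|Q_enc|/r² = (8.99×10^9)(2.656×10^-8)/(0.0628)² = 6.05×10^4 N/C.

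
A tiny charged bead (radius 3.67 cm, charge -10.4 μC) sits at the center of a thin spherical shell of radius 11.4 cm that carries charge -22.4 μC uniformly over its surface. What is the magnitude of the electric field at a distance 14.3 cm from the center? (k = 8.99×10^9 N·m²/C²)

1.44×10^7 N/C

Symmetry ⇒ E = E(r) r̂. Gaussian sphere of radius r = 14.3 cm (r > 11.4 cm, enclosing both).
Q_enc = (-10.4 μC) + (-22.4 μC) = -3.28×10^-5 C.
Since E is radial and uniform over the Gaussian sphere, Φ = E·4πr² = Q_enc/ε₀.
E = k|Q_enc|/r² = (8.99×10^9)(3.28×10^-5)/(0.143)² = 1.44e7 N/C.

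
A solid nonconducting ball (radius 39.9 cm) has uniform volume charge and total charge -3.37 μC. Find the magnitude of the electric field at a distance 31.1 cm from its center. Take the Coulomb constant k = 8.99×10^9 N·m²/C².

E = 1.48×10^5 V/m

Use a concentric Gaussian sphere at r = 31.1 cm (r < R).
For a uniform sphere the enclosed fraction is (r/R)³, so Q_enc = (-3.37 μC)(0.311/0.399)³ = -1.596e-6 C.
By Gauss's law, ∮E·dA = E·4πr² = Q_enc/ε₀.
E = k|Q_enc|/r² = (8.99×10^9)(1.596×10^-6)/(0.311)² = 1.48×10^5 N/C.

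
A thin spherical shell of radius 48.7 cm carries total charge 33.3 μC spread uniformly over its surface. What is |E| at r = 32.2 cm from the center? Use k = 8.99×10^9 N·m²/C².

By spherical symmetry E is radial; choose a Gaussian sphere of radius r = 32.2 cm (inside the shell, r < 48.7 cm).
All the charge is outside the Gaussian surface: Q_enc = 0, hence E = 0 everywhere inside the shell.

E = 0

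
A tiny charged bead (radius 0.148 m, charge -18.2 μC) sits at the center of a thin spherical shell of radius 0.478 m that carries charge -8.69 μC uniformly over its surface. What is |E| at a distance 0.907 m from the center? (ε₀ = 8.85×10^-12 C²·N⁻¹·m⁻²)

Use a concentric Gaussian sphere at r = 0.907 m (r > 0.478 m, enclosing both).
Q_enc = (-18.2 μC) + (-8.69 μC) = -2.689×10^-5 C.
Since E is radial and uniform over the Gaussian sphere, Φ = E·4πr² = Q_enc/ε₀.
E = |Q_enc|/(4πε₀r²) = (2.689e-5)/(4π·8.85×10^-12·(0.907)²) = 2.94e5 N/C.

E ≈ 2.94e5 N/C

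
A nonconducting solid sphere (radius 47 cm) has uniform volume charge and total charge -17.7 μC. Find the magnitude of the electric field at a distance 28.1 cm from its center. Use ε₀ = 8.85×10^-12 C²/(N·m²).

E ≈ 4.31×10^5 N/C

By spherical symmetry E is radial; choose a Gaussian sphere of radius r = 28.1 cm (r < R).
Only the charge within r is enclosed: Q_enc = Q·(r/R)³ = (-17.7 μC)·(28.1 cm/47 cm)³ = -3.783e-6 C.
Since E is radial and uniform over the Gaussian sphere, Φ = E·4πr² = Q_enc/ε₀.
E = |Q_enc|/(4πε₀r²) = (3.783e-6)/(4π·8.85×10^-12·(0.281)²) = 4.31×10^5 N/C.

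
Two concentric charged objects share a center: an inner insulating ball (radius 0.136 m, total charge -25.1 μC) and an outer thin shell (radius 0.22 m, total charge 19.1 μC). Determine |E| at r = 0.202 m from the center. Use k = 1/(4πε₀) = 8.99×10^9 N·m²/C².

5.53×10^6 N/C

By spherical symmetry E is radial; choose a Gaussian sphere of radius r = 0.202 m (between the bodies, 0.136 m < r < 0.22 m).
The shell at 0.22 m lies outside the Gaussian surface, so Q_enc = -25.1 μC = -2.51×10^-5 C.
Since E is radial and uniform over the Gaussian sphere, Φ = E·4πr² = Q_enc/ε₀.
E = k|Q_enc|/r² = (8.99×10^9)(2.51×10^-5)/(0.202)² = 5.53e6 N/C.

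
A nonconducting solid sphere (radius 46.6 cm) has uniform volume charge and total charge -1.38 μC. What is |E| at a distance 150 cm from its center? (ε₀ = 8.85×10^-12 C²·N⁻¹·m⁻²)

Use a concentric Gaussian sphere at r = 150 cm (r > R, so the entire charge is enclosed).
Q_enc = -1.38 μC = -1.38e-6 C.
By Gauss's law, ∮E·dA = E·4πr² = Q_enc/ε₀.
E = |Q_enc|/(4πε₀r²) = (1.38×10^-6)/(4π·8.85×10^-12·(1.5)²) = 5.51e3 N/C.

E = 5.51e3 N/C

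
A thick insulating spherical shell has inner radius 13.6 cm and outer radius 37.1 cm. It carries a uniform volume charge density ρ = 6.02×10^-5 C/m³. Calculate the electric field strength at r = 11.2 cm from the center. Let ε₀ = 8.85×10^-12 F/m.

E = 0 (no enclosed charge)

Use a concentric Gaussian sphere at r = 11.2 cm (r < 13.6 cm, inside the empty cavity).
Q_enc = 0 (all charge lies at larger r); Gauss's law gives E = 0.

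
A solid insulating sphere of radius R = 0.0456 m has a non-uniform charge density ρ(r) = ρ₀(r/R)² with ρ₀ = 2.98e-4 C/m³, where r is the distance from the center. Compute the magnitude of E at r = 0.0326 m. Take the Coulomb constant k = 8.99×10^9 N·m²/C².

E ≈ 1.12e5 N/C

Take a concentric spherical Gaussian surface of radius r = 0.0326 m (r < R).
Integrate the density: Q_enc = 4π ∫₀^r ρ₀(r'/R)^2 r'² dr' = 4πρ₀ r^5/(5·R²) = 1.326×10^-8 C.
Since E is radial and uniform over the Gaussian sphere, Φ = E·4πr² = Q_enc/ε₀.
E = k|Q_enc|/r² = (8.99×10^9)(1.326×10^-8)/(0.0326)² = 1.12e5 N/C.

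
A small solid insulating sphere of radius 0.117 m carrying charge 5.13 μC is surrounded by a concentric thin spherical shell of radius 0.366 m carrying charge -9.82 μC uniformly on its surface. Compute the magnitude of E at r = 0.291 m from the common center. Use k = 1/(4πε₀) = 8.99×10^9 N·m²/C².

E = 5.45e5 N/C

By spherical symmetry E is radial; choose a Gaussian sphere of radius r = 0.291 m (between the bodies, 0.117 m < r < 0.366 m).
The shell at 0.366 m lies outside the Gaussian surface, so Q_enc = 5.13 μC = 5.13×10^-6 C.
By Gauss's law, ∮E·dA = E·4πr² = Q_enc/ε₀.
E = k|Q_enc|/r² = (8.99×10^9)(5.13e-6)/(0.291)² = 5.45×10^5 N/C.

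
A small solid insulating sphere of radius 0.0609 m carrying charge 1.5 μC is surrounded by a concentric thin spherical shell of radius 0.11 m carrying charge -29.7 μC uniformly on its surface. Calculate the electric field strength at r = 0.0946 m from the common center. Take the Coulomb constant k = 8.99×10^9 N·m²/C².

By spherical symmetry E is radial; choose a Gaussian sphere of radius r = 0.0946 m (between the bodies, 0.0609 m < r < 0.11 m).
The shell at 0.11 m lies outside the Gaussian surface, so Q_enc = 1.5 μC = 1.50e-6 C.
Applying ∮E·dA = Q_enc/ε₀ with Φ = E(4πr²):
E = k|Q_enc|/r² = (8.99×10^9)(1.50e-6)/(0.0946)² = 1.51×10^6 N/C.

1.51e6 N/C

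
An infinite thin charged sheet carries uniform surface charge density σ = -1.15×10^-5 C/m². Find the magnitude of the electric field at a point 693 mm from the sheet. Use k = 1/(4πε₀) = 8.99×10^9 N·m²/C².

E = 6.50×10^5 N/C

Choose a cylindrical pillbox piercing the sheet, end faces (area A) parallel to it.
Only the two end caps contribute flux: Φ = 2EA. With Q_enc = σA, Gauss's law gives E = |σ|/(2ε₀).
E = 2πk|σ| = 2π(8.99×10^9)(1.15×10^-5) = 6.50×10^5 N/C.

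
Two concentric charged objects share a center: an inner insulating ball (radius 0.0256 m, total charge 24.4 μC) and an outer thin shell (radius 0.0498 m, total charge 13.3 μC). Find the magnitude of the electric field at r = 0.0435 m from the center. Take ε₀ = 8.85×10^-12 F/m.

By spherical symmetry E is radial; choose a Gaussian sphere of radius r = 0.0435 m (between the bodies, 0.0256 m < r < 0.0498 m).
Only the inner charge is enclosed; the outer shell contributes nothing inside itself. Q_enc = 24.4 μC = 2.44e-5 C.
Applying ∮E·dA = Q_enc/ε₀ with Φ = E(4πr²):
E = |Q_enc|/(4πε₀r²) = (2.44e-5)/(4π·8.85×10^-12·(0.0435)²) = 1.16e8 N/C.

E = 1.16e8 N/C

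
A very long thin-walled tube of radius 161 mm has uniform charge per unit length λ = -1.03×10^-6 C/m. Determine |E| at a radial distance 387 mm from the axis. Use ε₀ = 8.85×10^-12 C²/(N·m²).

E = 4.79×10^4 N/C

Take a coaxial cylindrical Gaussian surface of radius r = 387 mm and length L (r > 161 mm).
The full line charge is enclosed: λ_enc = -1.03×10^-6 C/m.
By Gauss's law (flux through the curved wall only), E·2πrL = λ_enc L/ε₀.
E = |λ_enc|/(2πε₀r) = (1.03×10^-6)/(2π·8.85×10^-12·0.387) = 4.79e4 N/C.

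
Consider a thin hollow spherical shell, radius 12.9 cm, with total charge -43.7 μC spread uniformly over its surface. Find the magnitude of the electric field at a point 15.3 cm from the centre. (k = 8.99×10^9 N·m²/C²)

E ≈ 1.68×10^7 N/C

Take a concentric spherical Gaussian surface of radius r = 15.3 cm (r > 12.9 cm).
The entire shell is enclosed: Q_enc = -4.37e-5 C.
Applying ∮E·dA = Q_enc/ε₀ with Φ = E(4πr²):
E = k|Q_enc|/r² = (8.99×10^9)(4.37×10^-5)/(0.153)² = 1.68×10^7 N/C.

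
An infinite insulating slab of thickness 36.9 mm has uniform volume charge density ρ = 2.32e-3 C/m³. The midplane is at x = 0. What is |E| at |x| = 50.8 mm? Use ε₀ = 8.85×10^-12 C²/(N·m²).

|E| = 4.84×10^6 N/C

The point |x| = 50.8 mm lies outside the slab (half-thickness 0.01845 m). A symmetric pillbox spanning the full slab encloses Q_enc = ρ·d·A.
Flux = 2EA ⇒ E = |ρ|d/(2ε₀), independent of distance outside.
E = (2.32e-3)(0.0369)/(2·8.85×10^-12) = 4.84e6 N/C.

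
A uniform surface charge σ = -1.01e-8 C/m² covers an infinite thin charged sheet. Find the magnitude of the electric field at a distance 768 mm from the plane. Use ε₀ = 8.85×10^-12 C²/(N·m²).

E = 571 N/C

By planar symmetry E is perpendicular to the sheet and uniform; use a Gaussian pillbox with flat faces of area A on each side of the sheet.
Only the two end caps contribute flux: Φ = 2EA. With Q_enc = σA, Gauss's law gives E = |σ|/(2ε₀).
E = |σ|/(2ε₀) = (1.01×10^-8)/(2·8.85×10^-12) = 571 N/C.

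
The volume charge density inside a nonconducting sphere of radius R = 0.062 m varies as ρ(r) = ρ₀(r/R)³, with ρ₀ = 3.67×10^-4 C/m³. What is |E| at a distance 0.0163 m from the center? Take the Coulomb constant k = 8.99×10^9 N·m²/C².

By spherical symmetry E is radial; choose a Gaussian sphere of radius r = 0.0163 m (r < R).
Q_enc = ∫₀^r ρ(r')·4πr'² dr' = (4πρ₀/R³) ∫₀^r r'^5 dr' = 4πρ₀ r^6/(6·R³) = 6.049×10^-11 C.
Gauss's law: E·4πr² = Q_enc/ε₀.
E = k|Q_enc|/r² = (8.99×10^9)(6.049e-11)/(0.0163)² = 2.05×10^3 N/C.

E = 2.05×10^3 N/C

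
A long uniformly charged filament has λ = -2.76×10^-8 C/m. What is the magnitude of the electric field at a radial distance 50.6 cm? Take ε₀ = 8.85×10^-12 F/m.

Take a coaxial cylindrical Gaussian surface of radius r = 50.6 cm and length L.
Q_enc = λL, so λ_enc = -2.76×10^-8 C/m.
Applying ∮E·dA = Q_enc/ε₀ with the end caps contributing no flux:
E = |λ_enc|/(2πε₀r) = (2.76×10^-8)/(2π·8.85×10^-12·0.506) = 981 N/C.

E = 981 N/C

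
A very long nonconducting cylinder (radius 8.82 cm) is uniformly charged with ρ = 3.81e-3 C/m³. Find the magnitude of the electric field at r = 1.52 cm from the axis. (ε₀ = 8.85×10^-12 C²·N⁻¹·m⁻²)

By cylindrical symmetry E is radial; use a coaxial Gaussian cylinder of radius 1.52 cm and length L (r < R).
Enclosed charge per unit length: λ_enc = ρ·πr² = (3.81×10^-3)π(0.0152)² = 2.765×10^-6 C/m.
Applying ∮E·dA = Q_enc/ε₀ with the end caps contributing no flux:
E = |λ_enc|/(2πε₀r) = (2.765×10^-6)/(2π·8.85×10^-12·0.0152) = 3.27×10^6 N/C.

|E| = 3.27×10^6 V/m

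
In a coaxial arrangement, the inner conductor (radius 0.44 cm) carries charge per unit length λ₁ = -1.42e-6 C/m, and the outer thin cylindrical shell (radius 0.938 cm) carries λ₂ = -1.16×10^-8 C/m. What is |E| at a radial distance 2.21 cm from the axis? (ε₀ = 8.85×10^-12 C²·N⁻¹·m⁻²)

By cylindrical symmetry E is radial; use a coaxial Gaussian cylinder of radius 2.21 cm and length L (r > 0.938 cm, enclosing both).
λ_enc = λ₁ + λ₂ = (-1.42×10^-6) + (-1.16e-8) = -1.432×10^-6 C/m.
Applying ∮E·dA = Q_enc/ε₀ with the end caps contributing no flux:
E = |λ_enc|/(2πε₀r) = (1.432×10^-6)/(2π·8.85×10^-12·0.0221) = 1.16e6 N/C.

|E| = 1.16×10^6 V/m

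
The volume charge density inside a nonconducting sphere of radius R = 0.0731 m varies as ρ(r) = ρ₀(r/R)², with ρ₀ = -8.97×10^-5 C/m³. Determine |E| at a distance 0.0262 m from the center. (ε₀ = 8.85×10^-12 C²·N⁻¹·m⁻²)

6.82×10^3 N/C

Take a concentric spherical Gaussian surface of radius r = 0.0262 m (r < R).
Integrate the density: Q_enc = 4π ∫₀^r ρ₀(r'/R)^2 r'² dr' = 4πρ₀ r^5/(5·R²) = -5.208×10^-10 C.
Gauss's law: E·4πr² = Q_enc/ε₀.
E = |Q_enc|/(4πε₀r²) = (5.208e-10)/(4π·8.85×10^-12·(0.0262)²) = 6.82e3 N/C.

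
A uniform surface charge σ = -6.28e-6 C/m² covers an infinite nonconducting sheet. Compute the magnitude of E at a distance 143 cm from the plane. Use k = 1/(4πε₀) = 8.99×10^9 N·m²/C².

The symmetry is planar: E is normal to the sheet and the same magnitude on both sides. Take a pillbox straddling the sheet with end-cap area A.
Only the two end caps contribute flux: Φ = 2EA. With Q_enc = σA, Gauss's law gives E = |σ|/(2ε₀).
E = 2πk|σ| = 2π(8.99×10^9)(6.28×10^-6) = 3.55e5 N/C.

3.55×10^5 V/m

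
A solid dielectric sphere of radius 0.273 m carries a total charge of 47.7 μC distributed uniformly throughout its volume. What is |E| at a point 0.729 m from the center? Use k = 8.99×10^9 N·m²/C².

Symmetry ⇒ E = E(r) r̂. Gaussian sphere of radius r = 0.729 m (r > R, so the entire charge is enclosed).
Q_enc = 47.7 μC = 4.77×10^-5 C.
Since E is radial and uniform over the Gaussian sphere, Φ = E·4πr² = Q_enc/ε₀.
E = k|Q_enc|/r² = (8.99×10^9)(4.77×10^-5)/(0.729)² = 8.07×10^5 N/C.

8.07×10^5 V/m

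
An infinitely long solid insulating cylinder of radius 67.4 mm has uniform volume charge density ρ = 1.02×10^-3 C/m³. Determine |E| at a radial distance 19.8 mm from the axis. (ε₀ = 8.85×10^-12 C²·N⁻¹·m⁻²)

|E| ≈ 1.14×10^6 N/C

Take a coaxial cylindrical Gaussian surface of radius r = 19.8 mm and length L (r < R).
Charge inside radius r per length L is ρ·πr²·L, so λ_enc = ρπr² = 1.256×10^-6 C/m.
By Gauss's law (flux through the curved wall only), E·2πrL = λ_enc L/ε₀.
E = |λ_enc|/(2πε₀r) = (1.256e-6)/(2π·8.85×10^-12·0.0198) = 1.14×10^6 N/C.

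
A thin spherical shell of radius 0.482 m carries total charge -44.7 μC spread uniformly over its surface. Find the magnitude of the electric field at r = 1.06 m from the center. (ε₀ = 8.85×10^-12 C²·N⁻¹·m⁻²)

Symmetry ⇒ E = E(r) r̂. Gaussian sphere of radius r = 1.06 m (r > 0.482 m).
The entire shell is enclosed: Q_enc = -4.47×10^-5 C.
Gauss's law: E·4πr² = Q_enc/ε₀.
E = |Q_enc|/(4πε₀r²) = (4.47e-5)/(4π·8.85×10^-12·(1.06)²) = 3.58×10^5 N/C.

|E| = 3.58×10^5 V/m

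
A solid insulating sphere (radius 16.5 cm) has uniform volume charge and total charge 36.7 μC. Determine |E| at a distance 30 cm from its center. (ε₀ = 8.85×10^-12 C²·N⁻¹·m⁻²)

Take a concentric spherical Gaussian surface of radius r = 30 cm (r > R, so the entire charge is enclosed).
Q_enc = 36.7 μC = 3.67×10^-5 C.
Gauss's law: E·4πr² = Q_enc/ε₀.
E = |Q_enc|/(4πε₀r²) = (3.67e-5)/(4π·8.85×10^-12·(0.3)²) = 3.67×10^6 N/C.

|E| = 3.67e6 N/C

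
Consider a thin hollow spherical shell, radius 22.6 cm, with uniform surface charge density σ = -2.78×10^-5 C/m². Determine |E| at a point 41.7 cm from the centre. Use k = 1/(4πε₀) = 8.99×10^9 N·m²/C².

E ≈ 9.22×10^5 N/C

By spherical symmetry E is radial; choose a Gaussian sphere of radius r = 41.7 cm (r > 22.6 cm).
The entire shell is enclosed: Q_enc = σ·4πR² = (-2.78e-5)·4π·(0.226)² = -1.784×10^-5 C.
By Gauss's law, ∮E·dA = E·4πr² = Q_enc/ε₀.
E = k|Q_enc|/r² = (8.99×10^9)(1.784×10^-5)/(0.417)² = 9.22×10^5 N/C.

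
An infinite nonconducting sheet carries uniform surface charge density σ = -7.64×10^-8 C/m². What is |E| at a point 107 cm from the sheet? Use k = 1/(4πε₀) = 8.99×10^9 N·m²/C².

|E| = 4.32e3 N/C

Choose a cylindrical pillbox piercing the sheet, end faces (area A) parallel to it.
Flux Φ = 2EA and Q_enc = σA, so 2EA = σA/ε₀ ⇒ E = |σ|/(2ε₀), independent of distance.
E = 2πk|σ| = 2π(8.99×10^9)(7.64e-8) = 4.32×10^3 N/C.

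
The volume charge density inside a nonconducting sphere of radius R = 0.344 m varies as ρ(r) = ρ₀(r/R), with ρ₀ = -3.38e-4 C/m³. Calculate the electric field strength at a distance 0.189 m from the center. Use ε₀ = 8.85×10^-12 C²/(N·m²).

E ≈ 9.91e5 V/m

Take a concentric spherical Gaussian surface of radius r = 0.189 m (r < R).
Integrate the density: Q_enc = 4π ∫₀^r ρ₀(r'/R)^1 r'² dr' = 4πρ₀ r^4/(4·R) = -3.939×10^-6 C.
By Gauss's law, ∮E·dA = E·4πr² = Q_enc/ε₀.
E = |Q_enc|/(4πε₀r²) = (3.939×10^-6)/(4π·8.85×10^-12·(0.189)²) = 9.91×10^5 N/C.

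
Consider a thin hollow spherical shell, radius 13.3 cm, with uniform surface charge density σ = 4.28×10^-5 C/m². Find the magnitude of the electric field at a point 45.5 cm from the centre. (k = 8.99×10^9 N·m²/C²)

E = 4.13×10^5 N/C

Take a concentric spherical Gaussian surface of radius r = 45.5 cm (r > 13.3 cm).
The entire shell is enclosed: Q_enc = σ·4πR² = (4.28×10^-5)·4π·(0.133)² = 9.514×10^-6 C.
By Gauss's law, ∮E·dA = E·4πr² = Q_enc/ε₀.
E = k|Q_enc|/r² = (8.99×10^9)(9.514e-6)/(0.455)² = 4.13×10^5 N/C.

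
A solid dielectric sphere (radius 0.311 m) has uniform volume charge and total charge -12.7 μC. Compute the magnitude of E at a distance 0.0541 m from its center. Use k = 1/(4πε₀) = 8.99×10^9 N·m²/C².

By spherical symmetry E is radial; choose a Gaussian sphere of radius r = 0.0541 m (r < R).
Only the charge within r is enclosed: Q_enc = Q·(r/R)³ = (-12.7 μC)·(0.0541 m/0.311 m)³ = -6.685×10^-8 C.
Applying ∮E·dA = Q_enc/ε₀ with Φ = E(4πr²):
E = k|Q_enc|/r² = (8.99×10^9)(6.685e-8)/(0.0541)² = 2.05×10^5 N/C.

E = 2.05×10^5 N/C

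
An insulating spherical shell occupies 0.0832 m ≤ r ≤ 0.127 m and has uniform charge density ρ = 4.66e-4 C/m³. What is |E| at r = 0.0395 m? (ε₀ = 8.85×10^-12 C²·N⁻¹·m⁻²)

E = 0 (no enclosed charge)

Symmetry ⇒ E = E(r) r̂. Gaussian sphere of radius r = 0.0395 m (r < 0.0832 m, inside the empty cavity).
Q_enc = 0 (all charge lies at larger r); Gauss's law gives E = 0.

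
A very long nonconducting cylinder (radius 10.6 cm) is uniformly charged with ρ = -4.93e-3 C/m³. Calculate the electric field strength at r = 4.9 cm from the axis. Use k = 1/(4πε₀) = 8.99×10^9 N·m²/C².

Choose a coaxial cylinder of radius r = 4.9 cm (arbitrary length L) as the Gaussian surface (r < R).
Charge inside radius r per length L is ρ·πr²·L, so λ_enc = ρπr² = -3.719×10^-5 C/m.
Since E is radial and uniform over the curved surface, Φ = E·2πrL = Q_enc/ε₀ = λ_enc L/ε₀.
E = 2k|λ_enc|/r = 2(8.99×10^9)(3.719×10^-5)/(0.049) = 1.36×10^7 N/C.

|E| ≈ 1.36×10^7 N/C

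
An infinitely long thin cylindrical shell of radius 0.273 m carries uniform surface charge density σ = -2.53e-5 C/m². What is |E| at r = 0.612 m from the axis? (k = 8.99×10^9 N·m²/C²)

Take a coaxial cylindrical Gaussian surface of radius r = 0.612 m and length L (r > 0.273 m).
The whole shell is enclosed: λ_enc = σ·2πR = (-2.53×10^-5)·2π·(0.273) = -4.34e-5 C/m.
Gauss's law: E·2πrL = λ_enc L/ε₀.
E = 2k|λ_enc|/r = 2(8.99×10^9)(4.34e-5)/(0.612) = 1.27×10^6 N/C.

|E| = 1.27×10^6 N/C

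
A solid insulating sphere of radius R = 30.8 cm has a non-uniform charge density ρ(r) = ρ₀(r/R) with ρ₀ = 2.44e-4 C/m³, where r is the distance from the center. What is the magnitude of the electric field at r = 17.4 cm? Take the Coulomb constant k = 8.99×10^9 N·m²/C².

E = 6.77×10^5 V/m

Take a concentric spherical Gaussian surface of radius r = 17.4 cm (r < R).
Q_enc = ∫₀^r ρ(r')·4πr'² dr' = (4πρ₀/R) ∫₀^r r'^3 dr' = 4πρ₀ r^4/(4·R) = 2.281×10^-6 C.
Gauss's law: E·4πr² = Q_enc/ε₀.
E = k|Q_enc|/r² = (8.99×10^9)(2.281×10^-6)/(0.174)² = 6.77×10^5 N/C.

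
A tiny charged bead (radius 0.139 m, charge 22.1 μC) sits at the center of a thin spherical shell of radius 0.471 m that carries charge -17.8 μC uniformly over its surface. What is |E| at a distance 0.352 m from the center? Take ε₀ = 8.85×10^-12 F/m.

E = 1.60×10^6 N/C

By spherical symmetry E is radial; choose a Gaussian sphere of radius r = 0.352 m (between the bodies, 0.139 m < r < 0.471 m).
Only the inner charge is enclosed; the outer shell contributes nothing inside itself. Q_enc = 22.1 μC = 2.21×10^-5 C.
Since E is radial and uniform over the Gaussian sphere, Φ = E·4πr² = Q_enc/ε₀.
E = |Q_enc|/(4πε₀r²) = (2.21e-5)/(4π·8.85×10^-12·(0.352)²) = 1.60×10^6 N/C.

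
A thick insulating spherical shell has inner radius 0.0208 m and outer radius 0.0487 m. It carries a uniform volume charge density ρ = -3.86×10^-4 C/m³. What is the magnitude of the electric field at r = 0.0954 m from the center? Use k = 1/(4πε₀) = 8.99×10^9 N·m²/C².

Symmetry ⇒ E = E(r) r̂. Gaussian sphere of radius r = 0.0954 m (r > 0.0487 m, enclosing the whole shell).
Q_enc = ρ·(4π/3)(b³ − a³) = (-3.86e-4)·(4π/3)·((0.0487)³ − (0.0208)³) = -1.722×10^-7 C.
By Gauss's law, ∮E·dA = E·4πr² = Q_enc/ε₀.
E = k|Q_enc|/r² = (8.99×10^9)(1.722×10^-7)/(0.0954)² = 1.70×10^5 N/C.

|E| = 1.70e5 V/m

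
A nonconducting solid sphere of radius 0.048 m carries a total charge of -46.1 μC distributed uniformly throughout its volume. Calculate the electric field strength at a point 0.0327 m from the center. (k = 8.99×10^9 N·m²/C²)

|E| = 1.23e8 N/C

Symmetry ⇒ E = E(r) r̂. Gaussian sphere of radius r = 0.0327 m (r < R).
Only the charge within r is enclosed: Q_enc = Q·(r/R)³ = (-46.1 μC)·(0.0327 m/0.048 m)³ = -1.458×10^-5 C.
Gauss's law: E·4πr² = Q_enc/ε₀.
E = k|Q_enc|/r² = (8.99×10^9)(1.458×10^-5)/(0.0327)² = 1.23×10^8 N/C.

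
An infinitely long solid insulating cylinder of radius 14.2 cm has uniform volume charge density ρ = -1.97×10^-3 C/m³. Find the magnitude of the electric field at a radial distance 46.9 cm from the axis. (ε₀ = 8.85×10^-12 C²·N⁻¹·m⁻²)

|E| = 4.79e6 V/m

Take a coaxial cylindrical Gaussian surface of radius r = 46.9 cm and length L (r > 14.2 cm, full cross-section enclosed).
λ_enc = ρ·πR² = (-1.97×10^-3)π(0.142)² = -1.248×10^-4 C/m.
By Gauss's law (flux through the curved wall only), E·2πrL = λ_enc L/ε₀.
E = |λ_enc|/(2πε₀r) = (1.248×10^-4)/(2π·8.85×10^-12·0.469) = 4.79e6 N/C.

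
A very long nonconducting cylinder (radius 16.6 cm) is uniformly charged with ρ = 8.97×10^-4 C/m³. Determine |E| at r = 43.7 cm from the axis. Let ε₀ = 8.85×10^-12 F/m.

Coaxial Gaussian cylinder, radius r = 43.7 cm, length L (r > 16.6 cm, full cross-section enclosed).
λ_enc = ρ·πR² = (8.97×10^-4)π(0.166)² = 7.765×10^-5 C/m.
Since E is radial and uniform over the curved surface, Φ = E·2πrL = Q_enc/ε₀ = λ_enc L/ε₀.
E = |λ_enc|/(2πε₀r) = (7.765×10^-5)/(2π·8.85×10^-12·0.437) = 3.20e6 N/C.

E ≈ 3.20e6 N/C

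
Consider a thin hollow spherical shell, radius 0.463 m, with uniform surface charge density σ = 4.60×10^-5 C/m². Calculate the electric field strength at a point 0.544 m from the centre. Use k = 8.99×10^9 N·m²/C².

Use a concentric Gaussian sphere at r = 0.544 m (r > 0.463 m).
The entire shell is enclosed: Q_enc = σ·4πR² = (4.60×10^-5)·4π·(0.463)² = 1.239e-4 C.
Applying ∮E·dA = Q_enc/ε₀ with Φ = E(4πr²):
E = k|Q_enc|/r² = (8.99×10^9)(1.239e-4)/(0.544)² = 3.76×10^6 N/C.

3.76e6 N/C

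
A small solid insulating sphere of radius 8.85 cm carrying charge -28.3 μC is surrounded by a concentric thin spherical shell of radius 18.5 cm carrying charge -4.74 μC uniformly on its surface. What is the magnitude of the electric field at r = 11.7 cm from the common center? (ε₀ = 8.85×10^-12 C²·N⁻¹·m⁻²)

Symmetry ⇒ E = E(r) r̂. Gaussian sphere of radius r = 11.7 cm (between the bodies, 8.85 cm < r < 18.5 cm).
Only the inner charge is enclosed; the outer shell contributes nothing inside itself. Q_enc = -28.3 μC = -2.83×10^-5 C.
Since E is radial and uniform over the Gaussian sphere, Φ = E·4πr² = Q_enc/ε₀.
E = |Q_enc|/(4πε₀r²) = (2.83×10^-5)/(4π·8.85×10^-12·(0.117)²) = 1.86e7 N/C.

1.86×10^7 N/C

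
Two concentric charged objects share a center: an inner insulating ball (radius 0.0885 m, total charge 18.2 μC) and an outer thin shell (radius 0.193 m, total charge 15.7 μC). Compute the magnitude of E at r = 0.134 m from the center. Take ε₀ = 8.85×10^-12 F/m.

Use a concentric Gaussian sphere at r = 0.134 m (between the bodies, 0.0885 m < r < 0.193 m).
The shell at 0.193 m lies outside the Gaussian surface, so Q_enc = 18.2 μC = 1.82×10^-5 C.
Gauss's law: E·4πr² = Q_enc/ε₀.
E = |Q_enc|/(4πε₀r²) = (1.82e-5)/(4π·8.85×10^-12·(0.134)²) = 9.11×10^6 N/C.

E = 9.11×10^6 V/m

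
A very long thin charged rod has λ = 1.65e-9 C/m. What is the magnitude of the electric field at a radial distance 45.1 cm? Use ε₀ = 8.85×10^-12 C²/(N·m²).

By cylindrical symmetry E is radial; use a coaxial Gaussian cylinder of radius 45.1 cm and length L.
Q_enc = λL, so λ_enc = 1.65×10^-9 C/m.
Applying ∮E·dA = Q_enc/ε₀ with the end caps contributing no flux:
E = |λ_enc|/(2πε₀r) = (1.65×10^-9)/(2π·8.85×10^-12·0.451) = 65.8 N/C.

|E| ≈ 65.8 N/C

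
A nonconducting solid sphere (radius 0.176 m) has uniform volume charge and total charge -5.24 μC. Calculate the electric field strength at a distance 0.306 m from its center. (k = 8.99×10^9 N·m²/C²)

5.03e5 N/C

Take a concentric spherical Gaussian surface of radius r = 0.306 m (r > R, so the entire charge is enclosed).
Q_enc = -5.24 μC = -5.24×10^-6 C.
Since E is radial and uniform over the Gaussian sphere, Φ = E·4πr² = Q_enc/ε₀.
E = k|Q_enc|/r² = (8.99×10^9)(5.24×10^-6)/(0.306)² = 5.03×10^5 N/C.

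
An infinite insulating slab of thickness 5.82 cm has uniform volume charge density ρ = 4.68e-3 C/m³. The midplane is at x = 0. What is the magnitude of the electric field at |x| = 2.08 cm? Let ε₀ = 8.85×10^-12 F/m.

E ≈ 1.10×10^7 N/C

By symmetry E is perpendicular to the slab. A Gaussian pillbox from −2.08 cm to +2.08 cm (face area A) lies entirely within the slab.
Q_enc = ρ·(2x)·A and flux = 2EA, so 2EA = 2ρxA/ε₀ ⇒ E = |ρ|x/ε₀.
E = (4.68e-3)(0.0208)/(8.85×10^-12) = 1.10e7 N/C.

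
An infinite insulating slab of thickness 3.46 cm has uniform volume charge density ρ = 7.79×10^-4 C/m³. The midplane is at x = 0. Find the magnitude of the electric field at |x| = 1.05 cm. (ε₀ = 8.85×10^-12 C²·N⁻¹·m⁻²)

By symmetry E is perpendicular to the slab. A Gaussian pillbox from −1.05 cm to +1.05 cm (face area A) lies entirely within the slab.
Q_enc = ρ·(2x)·A and flux = 2EA, so 2EA = 2ρxA/ε₀ ⇒ E = |ρ|x/ε₀.
E = (7.79×10^-4)(0.0105)/(8.85×10^-12) = 9.24e5 N/C.

9.24e5 V/m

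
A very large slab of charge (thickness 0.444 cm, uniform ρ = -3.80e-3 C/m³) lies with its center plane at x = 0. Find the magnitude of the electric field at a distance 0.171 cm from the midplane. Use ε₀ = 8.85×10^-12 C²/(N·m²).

E ≈ 7.34e5 V/m

By symmetry E is perpendicular to the slab. A Gaussian pillbox from −0.171 cm to +0.171 cm (face area A) lies entirely within the slab.
Q_enc = ρ·(2x)·A and flux = 2EA, so 2EA = 2ρxA/ε₀ ⇒ E = |ρ|x/ε₀.
E = (3.80×10^-3)(0.00171)/(8.85×10^-12) = 7.34e5 N/C.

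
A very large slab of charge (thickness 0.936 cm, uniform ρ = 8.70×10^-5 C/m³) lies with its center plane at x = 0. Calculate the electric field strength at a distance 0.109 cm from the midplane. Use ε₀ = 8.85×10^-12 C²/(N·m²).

By symmetry E is perpendicular to the slab. A Gaussian pillbox from −0.109 cm to +0.109 cm (face area A) lies entirely within the slab.
Q_enc = ρ·(2x)·A and flux = 2EA, so 2EA = 2ρxA/ε₀ ⇒ E = |ρ|x/ε₀.
E = (8.70×10^-5)(0.00109)/(8.85×10^-12) = 1.07e4 N/C.

|E| ≈ 1.07×10^4 V/m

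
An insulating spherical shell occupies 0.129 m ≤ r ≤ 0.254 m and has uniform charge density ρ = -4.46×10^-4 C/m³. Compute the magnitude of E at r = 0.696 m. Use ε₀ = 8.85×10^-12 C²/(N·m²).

|E| ≈ 4.94×10^5 N/C

Take a concentric spherical Gaussian surface of radius r = 0.696 m (r > 0.254 m, enclosing the whole shell).
Q_enc = ρ·(4π/3)(b³ − a³) = (-4.46×10^-4)·(4π/3)·((0.254)³ − (0.129)³) = -2.66×10^-5 C.
Applying ∮E·dA = Q_enc/ε₀ with Φ = E(4πr²):
E = |Q_enc|/(4πε₀r²) = (2.66e-5)/(4π·8.85×10^-12·(0.696)²) = 4.94×10^5 N/C.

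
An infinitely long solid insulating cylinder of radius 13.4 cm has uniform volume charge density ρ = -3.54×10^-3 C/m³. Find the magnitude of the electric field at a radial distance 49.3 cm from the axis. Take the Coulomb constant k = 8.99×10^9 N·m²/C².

Coaxial Gaussian cylinder, radius r = 49.3 cm, length L (r > 13.4 cm, full cross-section enclosed).
λ_enc = ρ·πR² = (-3.54×10^-3)π(0.134)² = -1.997×10^-4 C/m.
By Gauss's law (flux through the curved wall only), E·2πrL = λ_enc L/ε₀.
E = 2k|λ_enc|/r = 2(8.99×10^9)(1.997e-4)/(0.493) = 7.28×10^6 N/C.

7.28e6 V/m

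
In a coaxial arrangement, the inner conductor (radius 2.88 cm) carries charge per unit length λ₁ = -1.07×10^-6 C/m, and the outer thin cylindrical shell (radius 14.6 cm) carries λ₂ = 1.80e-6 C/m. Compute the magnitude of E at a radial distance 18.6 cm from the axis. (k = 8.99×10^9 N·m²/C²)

Take a coaxial cylindrical Gaussian surface of radius r = 18.6 cm and length L (r > 14.6 cm, enclosing both).
λ_enc = λ₁ + λ₂ = (-1.07×10^-6) + (1.80e-6) = 7.30×10^-7 C/m.
By Gauss's law (flux through the curved wall only), E·2πrL = λ_enc L/ε₀.
E = 2k|λ_enc|/r = 2(8.99×10^9)(7.30×10^-7)/(0.186) = 7.06×10^4 N/C.

|E| ≈ 7.06×10^4 N/C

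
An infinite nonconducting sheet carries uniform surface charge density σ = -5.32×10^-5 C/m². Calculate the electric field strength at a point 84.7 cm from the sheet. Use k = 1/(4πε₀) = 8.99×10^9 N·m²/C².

|E| = 3.01×10^6 N/C

The symmetry is planar: E is normal to the sheet and the same magnitude on both sides. Take a pillbox straddling the sheet with end-cap area A.
Flux Φ = 2EA and Q_enc = σA, so 2EA = σA/ε₀ ⇒ E = |σ|/(2ε₀), independent of distance.
E = 2πk|σ| = 2π(8.99×10^9)(5.32×10^-5) = 3.01e6 N/C.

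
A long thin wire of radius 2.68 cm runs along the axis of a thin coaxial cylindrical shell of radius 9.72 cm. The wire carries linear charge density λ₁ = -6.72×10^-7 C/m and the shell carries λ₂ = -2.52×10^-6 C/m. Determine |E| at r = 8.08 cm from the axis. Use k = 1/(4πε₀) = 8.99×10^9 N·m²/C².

Take a coaxial cylindrical Gaussian surface of radius r = 8.08 cm and length L (between the conductors, 2.68 cm < r < 9.72 cm).
The shell at 9.72 cm lies outside the Gaussian surface, so λ_enc = λ₁ = -6.72×10^-7 C/m.
By Gauss's law (flux through the curved wall only), E·2πrL = λ_enc L/ε₀.
E = 2k|λ_enc|/r = 2(8.99×10^9)(6.72×10^-7)/(0.0808) = 1.50×10^5 N/C.

E = 1.50×10^5 N/C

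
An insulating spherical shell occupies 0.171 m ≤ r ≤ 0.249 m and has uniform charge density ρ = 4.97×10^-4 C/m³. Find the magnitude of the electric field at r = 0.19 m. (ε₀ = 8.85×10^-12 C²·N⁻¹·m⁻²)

Symmetry ⇒ E = E(r) r̂. Gaussian sphere of radius r = 0.19 m (within the shell material, 0.171 m < r < 0.249 m).
Enclosed charge is the volume from a to r: Q_enc = (4π/3)ρ(r³ − a³) = 3.87e-6 C.
Since E is radial and uniform over the Gaussian sphere, Φ = E·4πr² = Q_enc/ε₀.
E = |Q_enc|/(4πε₀r²) = (3.87×10^-6)/(4π·8.85×10^-12·(0.19)²) = 9.64×10^5 N/C.

E ≈ 9.64×10^5 V/m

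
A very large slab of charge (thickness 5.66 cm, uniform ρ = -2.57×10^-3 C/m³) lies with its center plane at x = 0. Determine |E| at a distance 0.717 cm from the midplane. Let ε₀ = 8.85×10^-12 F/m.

By symmetry E is perpendicular to the slab. A Gaussian pillbox from −0.717 cm to +0.717 cm (face area A) lies entirely within the slab.
Q_enc = ρ·(2x)·A and flux = 2EA, so 2EA = 2ρxA/ε₀ ⇒ E = |ρ|x/ε₀.
E = (2.57×10^-3)(0.00717)/(8.85×10^-12) = 2.08e6 N/C.

E = 2.08×10^6 N/C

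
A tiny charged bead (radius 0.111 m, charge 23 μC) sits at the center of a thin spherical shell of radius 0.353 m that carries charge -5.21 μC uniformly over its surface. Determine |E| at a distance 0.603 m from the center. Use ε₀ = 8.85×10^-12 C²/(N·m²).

Use a concentric Gaussian sphere at r = 0.603 m (r > 0.353 m, enclosing both).
Q_enc = (23 μC) + (-5.21 μC) = 1.779e-5 C.
Since E is radial and uniform over the Gaussian sphere, Φ = E·4πr² = Q_enc/ε₀.
E = |Q_enc|/(4πε₀r²) = (1.779e-5)/(4π·8.85×10^-12·(0.603)²) = 4.40×10^5 N/C.

|E| ≈ 4.40e5 N/C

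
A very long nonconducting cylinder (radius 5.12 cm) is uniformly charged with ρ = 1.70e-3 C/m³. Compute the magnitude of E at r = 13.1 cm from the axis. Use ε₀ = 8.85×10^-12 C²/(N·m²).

Choose a coaxial cylinder of radius r = 13.1 cm (arbitrary length L) as the Gaussian surface (r > 5.12 cm, full cross-section enclosed).
λ_enc = ρ·πR² = (1.70×10^-3)π(0.0512)² = 1.40×10^-5 C/m.
Applying ∮E·dA = Q_enc/ε₀ with the end caps contributing no flux:
E = |λ_enc|/(2πε₀r) = (1.40e-5)/(2π·8.85×10^-12·0.131) = 1.92×10^6 N/C.

|E| = 1.92×10^6 V/m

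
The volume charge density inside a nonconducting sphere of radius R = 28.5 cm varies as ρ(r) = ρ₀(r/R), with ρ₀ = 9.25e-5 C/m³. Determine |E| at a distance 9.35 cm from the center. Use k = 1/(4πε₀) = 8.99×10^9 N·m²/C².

|E| = 8.01e4 V/m

By spherical symmetry E is radial; choose a Gaussian sphere of radius r = 9.35 cm (r < R).
Integrate the density: Q_enc = 4π ∫₀^r ρ₀(r'/R)^1 r'² dr' = 4πρ₀ r^4/(4·R) = 7.793×10^-8 C.
Gauss's law: E·4πr² = Q_enc/ε₀.
E = k|Q_enc|/r² = (8.99×10^9)(7.793×10^-8)/(0.0935)² = 8.01×10^4 N/C.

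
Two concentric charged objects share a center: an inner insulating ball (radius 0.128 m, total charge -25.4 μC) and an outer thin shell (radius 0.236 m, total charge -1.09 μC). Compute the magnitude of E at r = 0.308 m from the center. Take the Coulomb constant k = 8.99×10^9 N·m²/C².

Take a concentric spherical Gaussian surface of radius r = 0.308 m (r > 0.236 m, enclosing both).
Q_enc = (-25.4 μC) + (-1.09 μC) = -2.649×10^-5 C.
Applying ∮E·dA = Q_enc/ε₀ with Φ = E(4πr²):
E = k|Q_enc|/r² = (8.99×10^9)(2.649×10^-5)/(0.308)² = 2.51×10^6 N/C.

|E| = 2.51×10^6 N/C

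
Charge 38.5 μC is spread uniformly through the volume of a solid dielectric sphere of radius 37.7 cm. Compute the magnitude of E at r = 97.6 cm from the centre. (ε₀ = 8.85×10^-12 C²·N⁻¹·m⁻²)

Symmetry ⇒ E = E(r) r̂. Gaussian sphere of radius r = 97.6 cm (r > R, so the entire charge is enclosed).
Q_enc = 38.5 μC = 3.85e-5 C.
Since E is radial and uniform over the Gaussian sphere, Φ = E·4πr² = Q_enc/ε₀.
E = |Q_enc|/(4πε₀r²) = (3.85×10^-5)/(4π·8.85×10^-12·(0.976)²) = 3.63×10^5 N/C.

|E| = 3.63×10^5 N/C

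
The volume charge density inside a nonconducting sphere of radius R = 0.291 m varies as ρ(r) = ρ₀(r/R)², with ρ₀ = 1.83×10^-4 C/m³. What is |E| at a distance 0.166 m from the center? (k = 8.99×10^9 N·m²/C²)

Use a concentric Gaussian sphere at r = 0.166 m (r < R).
Q_enc = ∫₀^r ρ(r')·4πr'² dr' = (4πρ₀/R²) ∫₀^r r'^4 dr' = 4πρ₀ r^5/(5·R²) = 6.846×10^-7 C.
Applying ∮E·dA = Q_enc/ε₀ with Φ = E(4πr²):
E = k|Q_enc|/r² = (8.99×10^9)(6.846×10^-7)/(0.166)² = 2.23×10^5 N/C.

E ≈ 2.23×10^5 N/C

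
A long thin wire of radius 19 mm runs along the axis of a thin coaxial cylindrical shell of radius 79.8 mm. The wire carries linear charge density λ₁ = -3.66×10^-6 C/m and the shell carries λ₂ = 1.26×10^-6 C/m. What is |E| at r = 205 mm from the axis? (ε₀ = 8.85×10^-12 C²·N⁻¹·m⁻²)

Coaxial Gaussian cylinder, radius r = 205 mm, length L (r > 79.8 mm, enclosing both).
λ_enc = λ₁ + λ₂ = (-3.66e-6) + (1.26×10^-6) = -2.40×10^-6 C/m.
Applying ∮E·dA = Q_enc/ε₀ with the end caps contributing no flux:
E = |λ_enc|/(2πε₀r) = (2.40×10^-6)/(2π·8.85×10^-12·0.205) = 2.11e5 N/C.

E ≈ 2.11e5 N/C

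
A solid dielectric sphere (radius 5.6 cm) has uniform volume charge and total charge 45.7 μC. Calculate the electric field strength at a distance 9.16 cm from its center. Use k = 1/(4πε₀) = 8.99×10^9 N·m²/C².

Use a concentric Gaussian sphere at r = 9.16 cm (r > R, so the entire charge is enclosed).
Q_enc = 45.7 μC = 4.57×10^-5 C.
Gauss's law: E·4πr² = Q_enc/ε₀.
E = k|Q_enc|/r² = (8.99×10^9)(4.57e-5)/(0.0916)² = 4.90×10^7 N/C.

4.90×10^7 N/C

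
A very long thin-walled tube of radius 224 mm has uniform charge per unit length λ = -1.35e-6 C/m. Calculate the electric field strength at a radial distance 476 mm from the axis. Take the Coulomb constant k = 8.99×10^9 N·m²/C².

Take a coaxial cylindrical Gaussian surface of radius r = 476 mm and length L (r > 224 mm).
The full line charge is enclosed: λ_enc = -1.35×10^-6 C/m.
Gauss's law: E·2πrL = λ_enc L/ε₀.
E = 2k|λ_enc|/r = 2(8.99×10^9)(1.35e-6)/(0.476) = 5.10×10^4 N/C.

|E| ≈ 5.10e4 V/m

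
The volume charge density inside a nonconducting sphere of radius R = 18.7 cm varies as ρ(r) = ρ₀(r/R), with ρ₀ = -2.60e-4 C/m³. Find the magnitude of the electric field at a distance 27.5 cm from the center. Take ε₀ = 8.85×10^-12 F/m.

E ≈ 6.35×10^5 N/C

By spherical symmetry E is radial; choose a Gaussian sphere of radius r = 27.5 cm (r > R, all charge enclosed).
Q_enc = 4π ∫₀^R ρ₀(r'/R)^1 r'² dr' = 4πρ₀R³/4 = -5.341e-6 C.
Applying ∮E·dA = Q_enc/ε₀ with Φ = E(4πr²):
E = |Q_enc|/(4πε₀r²) = (5.341×10^-6)/(4π·8.85×10^-12·(0.275)²) = 6.35e5 N/C.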